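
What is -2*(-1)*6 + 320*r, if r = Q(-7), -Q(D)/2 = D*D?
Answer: -31348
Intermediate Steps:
Q(D) = -2*D**2 (Q(D) = -2*D*D = -2*D**2)
r = -98 (r = -2*(-7)**2 = -2*49 = -98)
-2*(-1)*6 + 320*r = -2*(-1)*6 + 320*(-98) = 2*6 - 31360 = 12 - 31360 = -31348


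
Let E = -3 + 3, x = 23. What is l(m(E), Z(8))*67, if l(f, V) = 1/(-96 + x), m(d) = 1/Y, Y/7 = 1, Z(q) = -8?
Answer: -67/73 ≈ -0.91781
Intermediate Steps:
Y = 7 (Y = 7*1 = 7)
E = 0
m(d) = ⅐ (m(d) = 1/7 = ⅐)
l(f, V) = -1/73 (l(f, V) = 1/(-96 + 23) = 1/(-73) = -1/73)
l(m(E), Z(8))*67 = -1/73*67 = -67/73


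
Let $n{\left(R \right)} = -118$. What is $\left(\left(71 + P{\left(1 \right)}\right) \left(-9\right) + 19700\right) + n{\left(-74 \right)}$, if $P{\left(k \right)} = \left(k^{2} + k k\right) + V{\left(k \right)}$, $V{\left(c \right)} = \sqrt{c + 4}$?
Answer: $18925 - 9 \sqrt{5} \approx 18905.0$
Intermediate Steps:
$V{\left(c \right)} = \sqrt{4 + c}$
$P{\left(k \right)} = \sqrt{4 + k} + 2 k^{2}$ ($P{\left(k \right)} = \left(k^{2} + k k\right) + \sqrt{4 + k} = \left(k^{2} + k^{2}\right) + \sqrt{4 + k} = 2 k^{2} + \sqrt{4 + k} = \sqrt{4 + k} + 2 k^{2}$)
$\left(\left(71 + P{\left(1 \right)}\right) \left(-9\right) + 19700\right) + n{\left(-74 \right)} = \left(\left(71 + \left(\sqrt{4 + 1} + 2 \cdot 1^{2}\right)\right) \left(-9\right) + 19700\right) - 118 = \left(\left(71 + \left(\sqrt{5} + 2 \cdot 1\right)\right) \left(-9\right) + 19700\right) - 118 = \left(\left(71 + \left(\sqrt{5} + 2\right)\right) \left(-9\right) + 19700\right) - 118 = \left(\left(71 + \left(2 + \sqrt{5}\right)\right) \left(-9\right) + 19700\right) - 118 = \left(\left(73 + \sqrt{5}\right) \left(-9\right) + 19700\right) - 118 = \left(\left(-657 - 9 \sqrt{5}\right) + 19700\right) - 118 = \left(19043 - 9 \sqrt{5}\right) - 118 = 18925 - 9 \sqrt{5}$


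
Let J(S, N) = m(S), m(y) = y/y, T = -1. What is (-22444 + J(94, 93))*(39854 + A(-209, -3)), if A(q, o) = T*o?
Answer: -894510651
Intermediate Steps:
m(y) = 1
A(q, o) = -o
J(S, N) = 1
(-22444 + J(94, 93))*(39854 + A(-209, -3)) = (-22444 + 1)*(39854 - 1*(-3)) = -22443*(39854 + 3) = -22443*39857 = -894510651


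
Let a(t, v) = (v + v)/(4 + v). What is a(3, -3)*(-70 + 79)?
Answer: -54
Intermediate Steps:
a(t, v) = 2*v/(4 + v) (a(t, v) = (2*v)/(4 + v) = 2*v/(4 + v))
a(3, -3)*(-70 + 79) = (2*(-3)/(4 - 3))*(-70 + 79) = (2*(-3)/1)*9 = (2*(-3)*1)*9 = -6*9 = -54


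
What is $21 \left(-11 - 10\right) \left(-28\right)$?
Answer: $12348$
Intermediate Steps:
$21 \left(-11 - 10\right) \left(-28\right) = 21 \left(-21\right) \left(-28\right) = \left(-441\right) \left(-28\right) = 12348$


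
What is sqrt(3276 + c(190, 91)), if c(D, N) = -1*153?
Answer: 3*sqrt(347) ≈ 55.884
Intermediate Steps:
c(D, N) = -153
sqrt(3276 + c(190, 91)) = sqrt(3276 - 153) = sqrt(3123) = 3*sqrt(347)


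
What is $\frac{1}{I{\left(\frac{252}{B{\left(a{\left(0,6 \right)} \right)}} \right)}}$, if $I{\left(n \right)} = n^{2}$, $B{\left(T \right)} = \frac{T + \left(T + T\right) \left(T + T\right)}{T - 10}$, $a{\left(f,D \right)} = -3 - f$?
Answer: $\frac{121}{1192464} \approx 0.00010147$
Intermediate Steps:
$B{\left(T \right)} = \frac{T + 4 T^{2}}{-10 + T}$ ($B{\left(T \right)} = \frac{T + 2 T 2 T}{-10 + T} = \frac{T + 4 T^{2}}{-10 + T}$)
$\frac{1}{I{\left(\frac{252}{B{\left(a{\left(0,6 \right)} \right)}} \right)}} = \frac{1}{\left(\frac{252}{\left(-3 - 0\right) \frac{1}{-10 - 3} \left(1 + 4 \left(-3 - 0\right)\right)}\right)^{2}} = \frac{1}{\left(\frac{252}{\left(-3 + 0\right) \frac{1}{-10 + \left(-3 + 0\right)} \left(1 + 4 \left(-3 + 0\right)\right)}\right)^{2}} = \frac{1}{\left(\frac{252}{\left(-3\right) \frac{1}{-10 - 3} \left(1 + 4 \left(-3\right)\right)}\right)^{2}} = \frac{1}{\left(\frac{252}{\left(-3\right) \frac{1}{-13} \left(1 - 12\right)}\right)^{2}} = \frac{1}{\left(\frac{252}{\left(-3\right) \left(- \frac{1}{13}\right) \left(-11\right)}\right)^{2}} = \frac{1}{\left(\frac{252}{- \frac{33}{13}}\right)^{2}} = \frac{1}{\left(252 \left(- \frac{13}{33}\right)\right)^{2}} = \frac{1}{\left(- \frac{1092}{11}\right)^{2}} = \frac{1}{\frac{1192464}{121}} = \frac{121}{1192464}$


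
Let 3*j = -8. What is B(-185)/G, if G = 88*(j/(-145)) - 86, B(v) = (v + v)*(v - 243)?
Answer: -34443300/18353 ≈ -1876.7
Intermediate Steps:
j = -8/3 (j = (⅓)*(-8) = -8/3 ≈ -2.6667)
B(v) = 2*v*(-243 + v) (B(v) = (2*v)*(-243 + v) = 2*v*(-243 + v))
G = -36706/435 (G = 88*(-8/3/(-145)) - 86 = 88*(-8/3*(-1/145)) - 86 = 88*(8/435) - 86 = 704/435 - 86 = -36706/435 ≈ -84.382)
B(-185)/G = (2*(-185)*(-243 - 185))/(-36706/435) = (2*(-185)*(-428))*(-435/36706) = 158360*(-435/36706) = -34443300/18353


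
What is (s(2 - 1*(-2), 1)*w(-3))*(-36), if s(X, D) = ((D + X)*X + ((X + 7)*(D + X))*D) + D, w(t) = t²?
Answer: -24624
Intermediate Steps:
s(X, D) = D + X*(D + X) + D*(7 + X)*(D + X) (s(X, D) = (X*(D + X) + ((7 + X)*(D + X))*D) + D = (X*(D + X) + D*(7 + X)*(D + X)) + D = D + X*(D + X) + D*(7 + X)*(D + X))
(s(2 - 1*(-2), 1)*w(-3))*(-36) = ((1 + (2 - 1*(-2))² + 7*1² + 1*(2 - 1*(-2))² + (2 - 1*(-2))*1² + 8*1*(2 - 1*(-2)))*(-3)²)*(-36) = ((1 + (2 + 2)² + 7*1 + 1*(2 + 2)² + (2 + 2)*1 + 8*1*(2 + 2))*9)*(-36) = ((1 + 4² + 7 + 1*4² + 4*1 + 8*1*4)*9)*(-36) = ((1 + 16 + 7 + 1*16 + 4 + 32)*9)*(-36) = ((1 + 16 + 7 + 16 + 4 + 32)*9)*(-36) = (76*9)*(-36) = 684*(-36) = -24624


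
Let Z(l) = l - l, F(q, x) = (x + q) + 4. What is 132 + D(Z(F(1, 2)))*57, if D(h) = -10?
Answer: -438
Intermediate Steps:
F(q, x) = 4 + q + x (F(q, x) = (q + x) + 4 = 4 + q + x)
Z(l) = 0
132 + D(Z(F(1, 2)))*57 = 132 - 10*57 = 132 - 570 = -438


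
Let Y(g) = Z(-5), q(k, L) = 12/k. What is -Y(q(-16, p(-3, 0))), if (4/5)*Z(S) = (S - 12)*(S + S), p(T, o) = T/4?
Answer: -425/2 ≈ -212.50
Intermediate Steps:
p(T, o) = T/4 (p(T, o) = T*(¼) = T/4)
Z(S) = 5*S*(-12 + S)/2 (Z(S) = 5*((S - 12)*(S + S))/4 = 5*((-12 + S)*(2*S))/4 = 5*(2*S*(-12 + S))/4 = 5*S*(-12 + S)/2)
Y(g) = 425/2 (Y(g) = (5/2)*(-5)*(-12 - 5) = (5/2)*(-5)*(-17) = 425/2)
-Y(q(-16, p(-3, 0))) = -1*425/2 = -425/2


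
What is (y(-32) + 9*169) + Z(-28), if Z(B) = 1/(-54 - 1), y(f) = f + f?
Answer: 80134/55 ≈ 1457.0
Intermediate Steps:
y(f) = 2*f
Z(B) = -1/55 (Z(B) = 1/(-55) = -1/55)
(y(-32) + 9*169) + Z(-28) = (2*(-32) + 9*169) - 1/55 = (-64 + 1521) - 1/55 = 1457 - 1/55 = 80134/55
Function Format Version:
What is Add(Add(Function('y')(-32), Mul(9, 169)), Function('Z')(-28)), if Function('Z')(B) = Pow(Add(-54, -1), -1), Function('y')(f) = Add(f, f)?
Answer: Rational(80134, 55) ≈ 1457.0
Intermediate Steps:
Function('y')(f) = Mul(2, f)
Function('Z')(B) = Rational(-1, 55) (Function('Z')(B) = Pow(-55, -1) = Rational(-1, 55))
Add(Add(Function('y')(-32), Mul(9, 169)), Function('Z')(-28)) = Add(Add(Mul(2, -32), Mul(9, 169)), Rational(-1, 55)) = Add(Add(-64, 1521), Rational(-1, 55)) = Add(1457, Rational(-1, 55)) = Rational(80134, 55)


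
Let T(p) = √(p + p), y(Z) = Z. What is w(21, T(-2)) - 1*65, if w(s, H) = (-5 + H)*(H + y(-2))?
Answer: -59 - 14*I ≈ -59.0 - 14.0*I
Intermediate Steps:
T(p) = √2*√p (T(p) = √(2*p) = √2*√p)
w(s, H) = (-5 + H)*(-2 + H) (w(s, H) = (-5 + H)*(H - 2) = (-5 + H)*(-2 + H))
w(21, T(-2)) - 1*65 = (10 + (√2*√(-2))² - 7*√2*√(-2)) - 1*65 = (10 + (√2*(I*√2))² - 7*√2*I*√2) - 65 = (10 + (2*I)² - 14*I) - 65 = (10 - 4 - 14*I) - 65 = (6 - 14*I) - 65 = -59 - 14*I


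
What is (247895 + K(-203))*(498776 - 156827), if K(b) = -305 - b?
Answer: 84732568557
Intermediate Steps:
(247895 + K(-203))*(498776 - 156827) = (247895 + (-305 - 1*(-203)))*(498776 - 156827) = (247895 + (-305 + 203))*341949 = (247895 - 102)*341949 = 247793*341949 = 84732568557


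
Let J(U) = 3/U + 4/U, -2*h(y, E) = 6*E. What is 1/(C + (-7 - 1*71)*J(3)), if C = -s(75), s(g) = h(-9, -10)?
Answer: -1/212 ≈ -0.0047170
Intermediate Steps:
h(y, E) = -3*E
s(g) = 30 (s(g) = -3*(-10) = 30)
J(U) = 7/U
C = -30 (C = -1*30 = -30)
1/(C + (-7 - 1*71)*J(3)) = 1/(-30 + (-7 - 1*71)*(7/3)) = 1/(-30 + (-7 - 71)*(7*(⅓))) = 1/(-30 - 78*7/3) = 1/(-30 - 182) = 1/(-212) = -1/212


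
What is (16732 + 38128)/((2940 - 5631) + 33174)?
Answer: 54860/30483 ≈ 1.7997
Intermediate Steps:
(16732 + 38128)/((2940 - 5631) + 33174) = 54860/(-2691 + 33174) = 54860/30483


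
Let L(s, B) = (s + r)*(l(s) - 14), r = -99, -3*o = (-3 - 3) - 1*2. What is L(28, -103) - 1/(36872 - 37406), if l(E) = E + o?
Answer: -210633/178 ≈ -1183.3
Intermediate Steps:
o = 8/3 (o = -((-3 - 3) - 1*2)/3 = -(-6 - 2)/3 = -⅓*(-8) = 8/3 ≈ 2.6667)
l(E) = 8/3 + E (l(E) = E + 8/3 = 8/3 + E)
L(s, B) = (-99 + s)*(-34/3 + s) (L(s, B) = (s - 99)*((8/3 + s) - 14) = (-99 + s)*(-34/3 + s))
L(28, -103) - 1/(36872 - 37406) = (1122 + 28² - 331/3*28) - 1/(36872 - 37406) = (1122 + 784 - 9268/3) - 1/(-534) = -3550/3 - 1*(-1/534) = -3550/3 + 1/534 = -210633/178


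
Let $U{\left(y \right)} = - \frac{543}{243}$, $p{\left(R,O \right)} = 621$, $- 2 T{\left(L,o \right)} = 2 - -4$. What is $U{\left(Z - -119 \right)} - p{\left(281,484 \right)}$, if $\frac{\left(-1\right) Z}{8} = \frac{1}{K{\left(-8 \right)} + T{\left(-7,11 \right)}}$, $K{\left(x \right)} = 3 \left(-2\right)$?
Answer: $- \frac{50482}{81} \approx -623.23$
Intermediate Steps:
$K{\left(x \right)} = -6$
$T{\left(L,o \right)} = -3$ ($T{\left(L,o \right)} = - \frac{2 - -4}{2} = - \frac{2 + 4}{2} = \left(- \frac{1}{2}\right) 6 = -3$)
$Z = \frac{8}{9}$ ($Z = - \frac{8}{-6 - 3} = - \frac{8}{-9} = \left(-8\right) \left(- \frac{1}{9}\right) = \frac{8}{9} \approx 0.88889$)
$U{\left(y \right)} = - \frac{181}{81}$ ($U{\left(y \right)} = \left(-543\right) \frac{1}{243} = - \frac{181}{81}$)
$U{\left(Z - -119 \right)} - p{\left(281,484 \right)} = - \frac{181}{81} - 621 = - \frac{50482}{81}$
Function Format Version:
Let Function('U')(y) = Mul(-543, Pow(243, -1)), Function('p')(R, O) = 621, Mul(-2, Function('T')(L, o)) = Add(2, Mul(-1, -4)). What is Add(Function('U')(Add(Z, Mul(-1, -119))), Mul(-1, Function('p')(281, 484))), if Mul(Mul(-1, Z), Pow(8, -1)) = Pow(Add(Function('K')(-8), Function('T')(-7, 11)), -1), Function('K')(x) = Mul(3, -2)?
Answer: Rational(-50482, 81) ≈ -623.23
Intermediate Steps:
Function('K')(x) = -6
Function('T')(L, o) = -3 (Function('T')(L, o) = Mul(Rational(-1, 2), Add(2, Mul(-1, -4))) = Mul(Rational(-1, 2), Add(2, 4)) = Mul(Rational(-1, 2), 6) = -3)
Z = Rational(8, 9) (Z = Mul(-8, Pow(Add(-6, -3), -1)) = Mul(-8, Pow(-9, -1)) = Mul(-8, Rational(-1, 9)) = Rational(8, 9) ≈ 0.88889)
Function('U')(y) = Rational(-181, 81) (Function('U')(y) = Mul(-543, Rational(1, 243)) = Rational(-181, 81))
Add(Function('U')(Add(Z, Mul(-1, -119))), Mul(-1, Function('p')(281, 484))) = Add(Rational(-181, 81), Mul(-1, 621)) = Add(Rational(-181, 81), -621) = Rational(-50482, 81)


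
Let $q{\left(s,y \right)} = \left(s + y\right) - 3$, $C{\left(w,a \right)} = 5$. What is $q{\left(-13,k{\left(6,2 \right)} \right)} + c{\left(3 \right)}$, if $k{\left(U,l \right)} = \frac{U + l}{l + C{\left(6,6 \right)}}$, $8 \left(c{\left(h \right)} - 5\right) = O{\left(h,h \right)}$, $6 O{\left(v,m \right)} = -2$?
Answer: $- \frac{1663}{168} \approx -9.8988$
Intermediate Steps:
$O{\left(v,m \right)} = - \frac{1}{3}$ ($O{\left(v,m \right)} = \frac{1}{6} \left(-2\right) = - \frac{1}{3}$)
$c{\left(h \right)} = \frac{119}{24}$ ($c{\left(h \right)} = 5 + \frac{1}{8} \left(- \frac{1}{3}\right) = 5 - \frac{1}{24} = \frac{119}{24}$)
$k{\left(U,l \right)} = \frac{U + l}{5 + l}$ ($k{\left(U,l \right)} = \frac{U + l}{l + 5} = \frac{U + l}{5 + l}$)
$q{\left(s,y \right)} = -3 + s + y$
$q{\left(-13,k{\left(6,2 \right)} \right)} + c{\left(3 \right)} = \left(-3 - 13 + \frac{6 + 2}{5 + 2}\right) + \frac{119}{24} = \left(-3 - 13 + \frac{1}{7} \cdot 8\right) + \frac{119}{24} = \left(-3 - 13 + \frac{8}{7}\right) + \frac{119}{24} = - \frac{104}{7} + \frac{119}{24} = - \frac{1663}{168}$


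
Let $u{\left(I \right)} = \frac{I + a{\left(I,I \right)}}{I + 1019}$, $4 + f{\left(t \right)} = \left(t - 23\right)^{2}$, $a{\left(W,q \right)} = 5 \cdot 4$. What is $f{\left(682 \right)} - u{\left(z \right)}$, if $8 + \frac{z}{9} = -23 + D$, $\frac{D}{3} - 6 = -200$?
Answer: $\frac{1953372449}{4498} \approx 4.3428 \cdot 10^{5}$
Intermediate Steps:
$D = -582$ ($D = 18 + 3 \left(-200\right) = 18 - 600 = -582$)
$a{\left(W,q \right)} = 20$
$f{\left(t \right)} = -4 + \left(-23 + t\right)^{2}$ ($f{\left(t \right)} = -4 + \left(t - 23\right)^{2} = -4 + \left(-23 + t\right)^{2}$)
$z = -5517$ ($z = -72 + 9 \left(-23 - 582\right) = -72 + 9 \left(-605\right) = -72 - 5445 = -5517$)
$u{\left(I \right)} = \frac{20 + I}{1019 + I}$ ($u{\left(I \right)} = \frac{I + 20}{I + 1019} = \frac{20 + I}{1019 + I}$)
$f{\left(682 \right)} - u{\left(z \right)} = \left(-4 + \left(-23 + 682\right)^{2}\right) - \frac{20 - 5517}{1019 - 5517} = \left(-4 + 659^{2}\right) - \frac{1}{-4498} \left(-5497\right) = \left(-4 + 434281\right) - \left(- \frac{1}{4498}\right) \left(-5497\right) = 434277 - \frac{5497}{4498} = \frac{1953372449}{4498}$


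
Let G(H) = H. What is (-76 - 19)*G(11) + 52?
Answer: -993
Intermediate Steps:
(-76 - 19)*G(11) + 52 = (-76 - 19)*11 + 52 = -95*11 + 52 = -1045 + 52 = -993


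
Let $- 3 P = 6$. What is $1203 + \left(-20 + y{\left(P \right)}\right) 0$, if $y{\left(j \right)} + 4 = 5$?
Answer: $1203$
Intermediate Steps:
$P = -2$ ($P = \left(- \frac{1}{3}\right) 6 = -2$)
$y{\left(j \right)} = 1$ ($y{\left(j \right)} = -4 + 5 = 1$)
$1203 + \left(-20 + y{\left(P \right)}\right) 0 = 1203 + \left(-20 + 1\right) 0 = 1203 - 0 = 1203 + 0 = 1203$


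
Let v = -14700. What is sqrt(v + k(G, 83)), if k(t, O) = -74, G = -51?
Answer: I*sqrt(14774) ≈ 121.55*I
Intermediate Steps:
sqrt(v + k(G, 83)) = sqrt(-14700 - 74) = sqrt(-14774) = I*sqrt(14774)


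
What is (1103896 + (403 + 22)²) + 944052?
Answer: 2228573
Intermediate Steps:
(1103896 + (403 + 22)²) + 944052 = (1103896 + 425²) + 944052 = (1103896 + 180625) + 944052 = 1284521 + 944052 = 2228573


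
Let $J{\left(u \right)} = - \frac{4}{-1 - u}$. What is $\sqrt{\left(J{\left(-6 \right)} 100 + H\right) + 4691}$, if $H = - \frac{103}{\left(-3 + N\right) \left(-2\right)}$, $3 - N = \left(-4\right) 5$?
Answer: $\frac{\sqrt{1845430}}{20} \approx 67.923$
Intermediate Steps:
$N = 23$ ($N = 3 - \left(-4\right) 5 = 3 - -20 = 3 + 20 = 23$)
$H = \frac{103}{40}$ ($H = - \frac{103}{\left(-3 + 23\right) \left(-2\right)} = - \frac{103}{20 \left(-2\right)} = - \frac{103}{-40} = \left(-103\right) \left(- \frac{1}{40}\right) = \frac{103}{40} \approx 2.575$)
$\sqrt{\left(J{\left(-6 \right)} 100 + H\right) + 4691} = \sqrt{\left(\frac{4}{1 - 6} \cdot 100 + \frac{103}{40}\right) + 4691} = \sqrt{\left(\frac{4}{-5} \cdot 100 + \frac{103}{40}\right) + 4691} = \sqrt{\left(4 \left(- \frac{1}{5}\right) 100 + \frac{103}{40}\right) + 4691} = \sqrt{\left(\left(- \frac{4}{5}\right) 100 + \frac{103}{40}\right) + 4691} = \sqrt{\left(-80 + \frac{103}{40}\right) + 4691} = \sqrt{- \frac{3097}{40} + 4691} = \sqrt{\frac{184543}{40}} = \frac{\sqrt{1845430}}{20}$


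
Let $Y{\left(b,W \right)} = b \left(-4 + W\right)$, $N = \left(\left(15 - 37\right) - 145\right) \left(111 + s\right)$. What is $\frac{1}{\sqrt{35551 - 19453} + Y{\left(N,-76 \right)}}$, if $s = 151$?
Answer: $\frac{1750160}{6126120043151} - \frac{\sqrt{16098}}{12252240086302} \approx 2.8568 \cdot 10^{-7}$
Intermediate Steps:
$N = -43754$ ($N = \left(\left(15 - 37\right) - 145\right) \left(111 + 151\right) = \left(\left(15 - 37\right) - 145\right) 262 = \left(-22 - 145\right) 262 = \left(-167\right) 262 = -43754$)
$\frac{1}{\sqrt{35551 - 19453} + Y{\left(N,-76 \right)}} = \frac{1}{\sqrt{35551 - 19453} - 43754 \left(-4 - 76\right)} = \frac{1}{\sqrt{16098} - -3500320} = \frac{1}{\sqrt{16098} + 3500320} = \frac{1}{3500320 + \sqrt{16098}}$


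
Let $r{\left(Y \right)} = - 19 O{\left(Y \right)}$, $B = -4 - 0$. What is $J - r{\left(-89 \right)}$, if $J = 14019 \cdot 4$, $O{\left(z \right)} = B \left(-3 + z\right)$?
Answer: $63068$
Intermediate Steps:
$B = -4$ ($B = -4 + 0 = -4$)
$O{\left(z \right)} = 12 - 4 z$ ($O{\left(z \right)} = - 4 \left(-3 + z\right) = 12 - 4 z$)
$r{\left(Y \right)} = -228 + 76 Y$ ($r{\left(Y \right)} = - 19 \left(12 - 4 Y\right) = -228 + 76 Y$)
$J = 56076$
$J - r{\left(-89 \right)} = 56076 - \left(-228 + 76 \left(-89\right)\right) = 56076 - \left(-228 - 6764\right) = 56076 - -6992 = 56076 + 6992 = 63068$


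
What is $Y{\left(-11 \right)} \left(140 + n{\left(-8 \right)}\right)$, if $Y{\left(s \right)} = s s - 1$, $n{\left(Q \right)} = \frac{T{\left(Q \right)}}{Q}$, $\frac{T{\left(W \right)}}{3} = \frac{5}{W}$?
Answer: $\frac{134625}{8} \approx 16828.0$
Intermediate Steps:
$T{\left(W \right)} = \frac{15}{W}$ ($T{\left(W \right)} = 3 \frac{5}{W} = \frac{15}{W}$)
$n{\left(Q \right)} = \frac{15}{Q^{2}}$ ($n{\left(Q \right)} = \frac{15 \frac{1}{Q}}{Q} = \frac{15}{Q^{2}}$)
$Y{\left(s \right)} = -1 + s^{2}$ ($Y{\left(s \right)} = s^{2} - 1 = -1 + s^{2}$)
$Y{\left(-11 \right)} \left(140 + n{\left(-8 \right)}\right) = \left(-1 + \left(-11\right)^{2}\right) \left(140 + \frac{15}{64}\right) = \left(-1 + 121\right) \left(140 + 15 \cdot \frac{1}{64}\right) = 120 \left(140 + \frac{15}{64}\right) = 120 \cdot \frac{8975}{64} = \frac{134625}{8}$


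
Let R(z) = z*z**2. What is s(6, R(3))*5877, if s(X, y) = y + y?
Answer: 317358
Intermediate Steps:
R(z) = z**3
s(X, y) = 2*y
s(6, R(3))*5877 = (2*3**3)*5877 = (2*27)*5877 = 54*5877 = 317358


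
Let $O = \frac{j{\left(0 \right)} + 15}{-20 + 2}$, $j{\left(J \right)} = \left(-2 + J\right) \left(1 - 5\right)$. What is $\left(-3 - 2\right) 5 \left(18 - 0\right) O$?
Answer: $575$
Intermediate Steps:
$j{\left(J \right)} = 8 - 4 J$ ($j{\left(J \right)} = \left(-2 + J\right) \left(-4\right) = 8 - 4 J$)
$O = - \frac{23}{18}$ ($O = \frac{\left(8 - 0\right) + 15}{-20 + 2} = \frac{\left(8 + 0\right) + 15}{-18} = \left(8 + 15\right) \left(- \frac{1}{18}\right) = 23 \left(- \frac{1}{18}\right) = - \frac{23}{18} \approx -1.2778$)
$\left(-3 - 2\right) 5 \left(18 - 0\right) O = \left(-3 - 2\right) 5 \left(18 - 0\right) \left(- \frac{23}{18}\right) = \left(-5\right) 5 \left(18 + 0\right) \left(- \frac{23}{18}\right) = \left(-25\right) 18 \left(- \frac{23}{18}\right) = \left(-450\right) \left(- \frac{23}{18}\right) = 575$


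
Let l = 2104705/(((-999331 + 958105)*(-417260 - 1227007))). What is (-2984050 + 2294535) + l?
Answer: -46739843946474425/67786551342 ≈ -6.8952e+5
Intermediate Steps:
l = 2104705/67786551342 (l = 2104705/((-41226*(-1644267))) = 2104705/67786551342 ≈ 3.1049e-5)
(-2984050 + 2294535) + l = (-2984050 + 2294535) + 2104705/67786551342 = -689515 + 2104705/67786551342 = -46739843946474425/67786551342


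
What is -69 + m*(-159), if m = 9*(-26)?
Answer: 37137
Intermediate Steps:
m = -234
-69 + m*(-159) = -69 - 234*(-159) = -69 + 37206 = 37137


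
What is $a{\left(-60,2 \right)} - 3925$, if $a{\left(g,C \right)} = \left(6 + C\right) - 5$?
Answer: $-3922$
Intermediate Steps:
$a{\left(g,C \right)} = 1 + C$
$a{\left(-60,2 \right)} - 3925 = \left(1 + 2\right) - 3925 = 3 - 3925 = -3922$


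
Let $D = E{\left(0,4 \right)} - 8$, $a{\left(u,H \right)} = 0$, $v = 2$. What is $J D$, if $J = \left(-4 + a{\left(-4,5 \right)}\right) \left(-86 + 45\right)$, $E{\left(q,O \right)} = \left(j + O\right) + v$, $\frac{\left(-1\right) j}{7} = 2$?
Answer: $-2624$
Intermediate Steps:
$j = -14$ ($j = \left(-7\right) 2 = -14$)
$E{\left(q,O \right)} = -12 + O$ ($E{\left(q,O \right)} = \left(-14 + O\right) + 2 = -12 + O$)
$J = 164$ ($J = \left(-4 + 0\right) \left(-86 + 45\right) = \left(-4\right) \left(-41\right) = 164$)
$D = -16$ ($D = \left(-12 + 4\right) - 8 = -8 - 8 = -16$)
$J D = 164 \left(-16\right) = -2624$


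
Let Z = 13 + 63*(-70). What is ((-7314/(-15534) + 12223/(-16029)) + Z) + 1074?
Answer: -45971184053/13833027 ≈ -3323.3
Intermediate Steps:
Z = -4397 (Z = 13 - 4410 = -4397)
((-7314/(-15534) + 12223/(-16029)) + Z) + 1074 = ((-7314/(-15534) + 12223/(-16029)) - 4397) + 1074 = ((-7314*(-1/15534) + 12223*(-1/16029)) - 4397) + 1074 = ((1219/2589 - 12223/16029) - 4397) + 1074 = (-4035332/13833027 - 4397) + 1074 = -60827855051/13833027 + 1074 = -45971184053/13833027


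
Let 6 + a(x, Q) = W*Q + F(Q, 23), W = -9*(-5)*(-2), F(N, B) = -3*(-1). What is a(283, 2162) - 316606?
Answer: -511189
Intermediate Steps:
F(N, B) = 3
W = -90 (W = 45*(-2) = -90)
a(x, Q) = -3 - 90*Q (a(x, Q) = -6 + (-90*Q + 3) = -6 + (3 - 90*Q) = -3 - 90*Q)
a(283, 2162) - 316606 = (-3 - 90*2162) - 316606 = (-3 - 194580) - 316606 = -194583 - 316606 = -511189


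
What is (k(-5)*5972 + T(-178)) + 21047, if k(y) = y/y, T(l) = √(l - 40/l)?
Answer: 27019 + 3*I*√156462/89 ≈ 27019.0 + 13.333*I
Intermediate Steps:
k(y) = 1
(k(-5)*5972 + T(-178)) + 21047 = (1*5972 + √(-178 - 40/(-178))) + 21047 = (5972 + √(-178 - 40*(-1/178))) + 21047 = (5972 + √(-178 + 20/89)) + 21047 = (5972 + √(-15822/89)) + 21047 = (5972 + 3*I*√156462/89) + 21047 = 27019 + 3*I*√156462/89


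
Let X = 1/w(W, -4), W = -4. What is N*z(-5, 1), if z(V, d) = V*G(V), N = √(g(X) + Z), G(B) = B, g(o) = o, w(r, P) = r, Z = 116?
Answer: 25*√463/2 ≈ 268.97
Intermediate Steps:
X = -¼ (X = 1/(-4) = -¼ ≈ -0.25000)
N = √463/2 (N = √(-¼ + 116) = √(463/4) = √463/2 ≈ 10.759)
z(V, d) = V² (z(V, d) = V*V = V²)
N*z(-5, 1) = (√463/2)*(-5)² = (√463/2)*25 = 25*√463/2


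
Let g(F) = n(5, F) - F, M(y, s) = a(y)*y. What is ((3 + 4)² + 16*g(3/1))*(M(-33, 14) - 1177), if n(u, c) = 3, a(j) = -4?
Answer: -51205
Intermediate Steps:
M(y, s) = -4*y
g(F) = 3 - F
((3 + 4)² + 16*g(3/1))*(M(-33, 14) - 1177) = ((3 + 4)² + 16*(3 - 3/1))*(-4*(-33) - 1177) = (7² + 16*(3 - 3))*(132 - 1177) = (49 + 16*(3 - 1*3))*(-1045) = (49 + 16*(3 - 3))*(-1045) = (49 + 16*0)*(-1045) = (49 + 0)*(-1045) = 49*(-1045) = -51205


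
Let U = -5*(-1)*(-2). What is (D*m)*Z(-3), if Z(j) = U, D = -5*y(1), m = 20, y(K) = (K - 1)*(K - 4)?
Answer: 0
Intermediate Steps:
y(K) = (-1 + K)*(-4 + K)
D = 0 (D = -5*(4 + 1² - 5*1) = -5*(4 + 1 - 5) = -5*0 = 0)
U = -10 (U = 5*(-2) = -10)
Z(j) = -10
(D*m)*Z(-3) = (0*20)*(-10) = 0*(-10) = 0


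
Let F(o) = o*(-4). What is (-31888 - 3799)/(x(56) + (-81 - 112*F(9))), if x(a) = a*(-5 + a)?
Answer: -35687/6807 ≈ -5.2427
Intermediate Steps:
F(o) = -4*o
(-31888 - 3799)/(x(56) + (-81 - 112*F(9))) = (-31888 - 3799)/(56*(-5 + 56) + (-81 - (-448)*9)) = -35687/(56*51 + (-81 - 112*(-36))) = -35687/(2856 + (-81 + 4032)) = -35687/(2856 + 3951) = -35687/6807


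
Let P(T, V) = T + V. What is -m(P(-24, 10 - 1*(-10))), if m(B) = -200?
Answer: 200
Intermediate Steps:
-m(P(-24, 10 - 1*(-10))) = -1*(-200) = 200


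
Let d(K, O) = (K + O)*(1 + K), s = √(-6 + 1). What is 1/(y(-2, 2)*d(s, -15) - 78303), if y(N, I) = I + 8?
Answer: I/(-78503*I + 140*√5) ≈ -1.2738e-5 + 5.0796e-8*I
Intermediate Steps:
y(N, I) = 8 + I
s = I*√5 (s = √(-5) = I*√5 ≈ 2.2361*I)
d(K, O) = (1 + K)*(K + O)
1/(y(-2, 2)*d(s, -15) - 78303) = 1/((8 + 2)*(I*√5 - 15 + (I*√5)² + (I*√5)*(-15)) - 78303) = 1/(10*(I*√5 - 15 - 5 - 15*I*√5) - 78303) = 1/(10*(-20 - 14*I*√5) - 78303) = 1/((-200 - 140*I*√5) - 78303) = 1/(-78503 - 140*I*√5)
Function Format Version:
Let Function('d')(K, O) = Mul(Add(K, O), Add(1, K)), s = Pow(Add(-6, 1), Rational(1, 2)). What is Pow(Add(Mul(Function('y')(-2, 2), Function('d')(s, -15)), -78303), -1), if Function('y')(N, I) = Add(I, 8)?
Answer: Mul(I, Pow(Add(Mul(-78503, I), Mul(140, Pow(5, Rational(1, 2)))), -1)) ≈ Add(-1.2738e-5, Mul(5.0796e-8, I))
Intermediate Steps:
Function('y')(N, I) = Add(8, I)
s = Mul(I, Pow(5, Rational(1, 2))) (s = Pow(-5, Rational(1, 2)) = Mul(I, Pow(5, Rational(1, 2))) ≈ Mul(2.2361, I))
Function('d')(K, O) = Mul(Add(1, K), Add(K, O))
Pow(Add(Mul(Function('y')(-2, 2), Function('d')(s, -15)), -78303), -1) = Pow(Add(Mul(Add(8, 2), Add(Mul(I, Pow(5, Rational(1, 2))), -15, Pow(Mul(I, Pow(5, Rational(1, 2))), 2), Mul(Mul(I, Pow(5, Rational(1, 2))), -15))), -78303), -1) = Pow(Add(Mul(10, Add(Mul(I, Pow(5, Rational(1, 2))), -15, -5, Mul(-15, I, Pow(5, Rational(1, 2))))), -78303), -1) = Pow(Add(Mul(10, Add(-20, Mul(-14, I, Pow(5, Rational(1, 2))))), -78303), -1) = Pow(Add(Add(-200, Mul(-140, I, Pow(5, Rational(1, 2)))), -78303), -1) = Pow(Add(-78503, Mul(-140, I, Pow(5, Rational(1, 2)))), -1)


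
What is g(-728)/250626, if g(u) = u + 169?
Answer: -559/250626 ≈ -0.0022304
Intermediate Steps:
g(u) = 169 + u
g(-728)/250626 = (169 - 728)/250626 = -559*1/250626 = -559/250626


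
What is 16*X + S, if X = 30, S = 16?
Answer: 496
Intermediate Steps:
16*X + S = 16*30 + 16 = 480 + 16 = 496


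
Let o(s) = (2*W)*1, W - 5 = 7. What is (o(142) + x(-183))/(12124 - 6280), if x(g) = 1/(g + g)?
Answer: 8783/2138904 ≈ 0.0041063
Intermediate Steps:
W = 12 (W = 5 + 7 = 12)
x(g) = 1/(2*g)
o(s) = 24 (o(s) = (2*12)*1 = 24*1 = 24)
(o(142) + x(-183))/(12124 - 6280) = (24 + (½)/(-183))/(12124 - 6280) = (24 + (½)*(-1/183))/5844 = (24 - 1/366)*(1/5844) = (8783/366)*(1/5844) = 8783/2138904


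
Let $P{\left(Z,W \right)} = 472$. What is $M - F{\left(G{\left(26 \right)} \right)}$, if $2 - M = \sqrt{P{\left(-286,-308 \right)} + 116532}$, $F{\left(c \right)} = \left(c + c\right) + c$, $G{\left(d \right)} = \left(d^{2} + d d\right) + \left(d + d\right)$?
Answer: $-4210 - 2 \sqrt{29251} \approx -4552.1$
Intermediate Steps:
$G{\left(d \right)} = 2 d + 2 d^{2}$ ($G{\left(d \right)} = \left(d^{2} + d^{2}\right) + 2 d = 2 d^{2} + 2 d = 2 d + 2 d^{2}$)
$F{\left(c \right)} = 3 c$ ($F{\left(c \right)} = 2 c + c = 3 c$)
$M = 2 - 2 \sqrt{29251}$ ($M = 2 - \sqrt{472 + 116532} = 2 - \sqrt{117004} = 2 - 2 \sqrt{29251} \approx -340.06$)
$M - F{\left(G{\left(26 \right)} \right)} = \left(2 - 2 \sqrt{29251}\right) - 3 \cdot 2 \cdot 26 \left(1 + 26\right) = \left(2 - 2 \sqrt{29251}\right) - 3 \cdot 2 \cdot 26 \cdot 27 = \left(2 - 2 \sqrt{29251}\right) - 3 \cdot 1404 = \left(2 - 2 \sqrt{29251}\right) - 4212 = -4210 - 2 \sqrt{29251}$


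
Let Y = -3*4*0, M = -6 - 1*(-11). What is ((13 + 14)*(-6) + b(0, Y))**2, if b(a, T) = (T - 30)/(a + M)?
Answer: 28224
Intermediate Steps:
M = 5 (M = -6 + 11 = 5)
Y = 0 (Y = -12*0 = 0)
b(a, T) = (-30 + T)/(5 + a) (b(a, T) = (T - 30)/(a + 5) = (-30 + T)/(5 + a))
((13 + 14)*(-6) + b(0, Y))**2 = ((13 + 14)*(-6) + (-30 + 0)/(5 + 0))**2 = (27*(-6) - 30/5)**2 = (-162 + (1/5)*(-30))**2 = (-162 - 6)**2 = (-168)**2 = 28224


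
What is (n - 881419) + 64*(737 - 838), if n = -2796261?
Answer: -3684144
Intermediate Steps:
(n - 881419) + 64*(737 - 838) = (-2796261 - 881419) + 64*(737 - 838) = -3677680 + 64*(-101) = -3677680 - 6464 = -3684144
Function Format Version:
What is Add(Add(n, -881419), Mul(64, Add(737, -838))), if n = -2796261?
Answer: -3684144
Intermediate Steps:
Add(Add(n, -881419), Mul(64, Add(737, -838))) = Add(Add(-2796261, -881419), Mul(64, Add(737, -838))) = Add(-3677680, Mul(64, -101)) = Add(-3677680, -6464) = -3684144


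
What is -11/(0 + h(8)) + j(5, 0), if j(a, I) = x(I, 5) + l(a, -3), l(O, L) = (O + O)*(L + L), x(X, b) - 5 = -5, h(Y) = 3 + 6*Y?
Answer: -3071/51 ≈ -60.216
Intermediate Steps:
x(X, b) = 0 (x(X, b) = 5 - 5 = 0)
l(O, L) = 4*L*O (l(O, L) = (2*O)*(2*L) = 4*L*O)
j(a, I) = -12*a (j(a, I) = 0 + 4*(-3)*a = 0 - 12*a = -12*a)
-11/(0 + h(8)) + j(5, 0) = -11/(0 + (3 + 6*8)) - 12*5 = -11/(0 + (3 + 48)) - 60 = -11/(0 + 51) - 60 = -11/51 - 60 = -3071/51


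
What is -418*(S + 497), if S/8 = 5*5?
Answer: -291346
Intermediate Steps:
S = 200 (S = 8*(5*5) = 8*25 = 200)
-418*(S + 497) = -418*(200 + 497) = -418*697 = -291346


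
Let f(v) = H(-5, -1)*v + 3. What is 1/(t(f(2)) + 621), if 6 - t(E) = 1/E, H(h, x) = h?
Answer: 7/4390 ≈ 0.0015945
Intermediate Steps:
f(v) = 3 - 5*v (f(v) = -5*v + 3 = 3 - 5*v)
t(E) = 6 - 1/E
1/(t(f(2)) + 621) = 1/((6 - 1/(3 - 5*2)) + 621) = 1/((6 - 1/(3 - 10)) + 621) = 1/((6 - 1/(-7)) + 621) = 1/((6 - 1*(-⅐)) + 621) = 1/((6 + ⅐) + 621) = 1/(43/7 + 621) = 1/(4390/7) = 7/4390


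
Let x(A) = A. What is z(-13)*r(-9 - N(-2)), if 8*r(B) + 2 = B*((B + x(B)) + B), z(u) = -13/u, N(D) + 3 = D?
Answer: 23/4 ≈ 5.7500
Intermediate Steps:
N(D) = -3 + D
r(B) = -1/4 + 3*B**2/8 (r(B) = -1/4 + (B*((B + B) + B))/8 = -1/4 + (B*(2*B + B))/8 = -1/4 + (B*(3*B))/8 = -1/4 + (3*B**2)/8 = -1/4 + 3*B**2/8)
z(-13)*r(-9 - N(-2)) = (-13/(-13))*(-1/4 + 3*(-9 - (-3 - 2))**2/8) = (-13*(-1/13))*(-1/4 + 3*(-9 - 1*(-5))**2/8) = 1*(-1/4 + 3*(-9 + 5)**2/8) = 1*(-1/4 + (3/8)*(-4)**2) = 1*(-1/4 + (3/8)*16) = 1*(-1/4 + 6) = 1*(23/4) = 23/4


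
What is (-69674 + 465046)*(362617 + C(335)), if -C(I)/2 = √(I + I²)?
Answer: 143368608524 - 3162976*√7035 ≈ 1.4310e+11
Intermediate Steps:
C(I) = -2*√(I + I²)
(-69674 + 465046)*(362617 + C(335)) = (-69674 + 465046)*(362617 - 2*√335*√(1 + 335)) = 395372*(362617 - 2*4*√7035) = 395372*(362617 - 8*√7035) = 143368608524 - 3162976*√7035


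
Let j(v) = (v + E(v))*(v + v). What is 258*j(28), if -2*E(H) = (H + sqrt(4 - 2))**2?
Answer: -5273520 - 404544*sqrt(2) ≈ -5.8456e+6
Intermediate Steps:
E(H) = -(H + sqrt(2))**2/2 (E(H) = -(H + sqrt(4 - 2))**2/2 = -(H + sqrt(2))**2/2)
j(v) = 2*v*(v - (v + sqrt(2))**2/2) (j(v) = (v - (v + sqrt(2))**2/2)*(v + v) = (v - (v + sqrt(2))**2/2)*(2*v) = 2*v*(v - (v + sqrt(2))**2/2))
258*j(28) = 258*(28*(-(28 + sqrt(2))**2 + 2*28)) = 258*(28*(-(28 + sqrt(2))**2 + 56)) = 258*(28*(56 - (28 + sqrt(2))**2)) = 258*(1568 - 28*(28 + sqrt(2))**2) = 404544 - 7224*(28 + sqrt(2))**2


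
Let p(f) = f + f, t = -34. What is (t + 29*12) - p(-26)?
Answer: 366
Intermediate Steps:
p(f) = 2*f
(t + 29*12) - p(-26) = (-34 + 29*12) - 2*(-26) = (-34 + 348) - 1*(-52) = 314 + 52 = 366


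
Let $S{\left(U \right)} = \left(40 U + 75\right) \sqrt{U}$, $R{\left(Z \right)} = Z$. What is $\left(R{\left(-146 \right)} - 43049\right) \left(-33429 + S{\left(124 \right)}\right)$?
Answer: $1443965655 - 434973650 \sqrt{31} \approx -9.7786 \cdot 10^{8}$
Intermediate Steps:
$S{\left(U \right)} = \sqrt{U} \left(75 + 40 U\right)$ ($S{\left(U \right)} = \left(75 + 40 U\right) \sqrt{U} = \sqrt{U} \left(75 + 40 U\right)$)
$\left(R{\left(-146 \right)} - 43049\right) \left(-33429 + S{\left(124 \right)}\right) = \left(-146 - 43049\right) \left(-33429 + \sqrt{124} \left(75 + 40 \cdot 124\right)\right) = - 43195 \left(-33429 + 2 \sqrt{31} \left(75 + 4960\right)\right) = - 43195 \left(-33429 + 2 \sqrt{31} \cdot 5035\right) = - 43195 \left(-33429 + 10070 \sqrt{31}\right) = 1443965655 - 434973650 \sqrt{31}$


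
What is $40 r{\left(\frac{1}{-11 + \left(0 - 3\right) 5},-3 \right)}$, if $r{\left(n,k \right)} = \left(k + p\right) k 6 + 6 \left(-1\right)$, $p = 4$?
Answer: $-960$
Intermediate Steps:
$r{\left(n,k \right)} = -6 + 6 k \left(4 + k\right)$ ($r{\left(n,k \right)} = \left(k + 4\right) k 6 + 6 \left(-1\right) = \left(4 + k\right) k 6 - 6 = k \left(4 + k\right) 6 - 6 = 6 k \left(4 + k\right) - 6 = -6 + 6 k \left(4 + k\right)$)
$40 r{\left(\frac{1}{-11 + \left(0 - 3\right) 5},-3 \right)} = 40 \left(-6 + 6 \left(-3\right)^{2} + 24 \left(-3\right)\right) = 40 \left(-6 + 6 \cdot 9 - 72\right) = 40 \left(-6 + 54 - 72\right) = 40 \left(-24\right) = -960$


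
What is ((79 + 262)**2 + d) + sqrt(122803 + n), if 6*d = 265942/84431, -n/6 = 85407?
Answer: 29453296304/253293 + I*sqrt(389639) ≈ 1.1628e+5 + 624.21*I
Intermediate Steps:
n = -512442 (n = -6*85407 = -512442)
d = 132971/253293 (d = (265942/84431)/6 = (265942*(1/84431))/6 = (1/6)*(265942/84431) = 132971/253293 ≈ 0.52497)
((79 + 262)**2 + d) + sqrt(122803 + n) = ((79 + 262)**2 + 132971/253293) + sqrt(122803 - 512442) = (341**2 + 132971/253293) + sqrt(-389639) = (116281 + 132971/253293) + I*sqrt(389639) = 29453296304/253293 + I*sqrt(389639)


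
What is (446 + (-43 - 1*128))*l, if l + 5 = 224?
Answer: 60225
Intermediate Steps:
l = 219 (l = -5 + 224 = 219)
(446 + (-43 - 1*128))*l = (446 + (-43 - 1*128))*219 = (446 + (-43 - 128))*219 = (446 - 171)*219 = 275*219 = 60225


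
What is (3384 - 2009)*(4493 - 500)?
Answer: 5490375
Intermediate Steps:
(3384 - 2009)*(4493 - 500) = 1375*3993 = 5490375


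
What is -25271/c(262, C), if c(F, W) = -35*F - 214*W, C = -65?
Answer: -25271/4740 ≈ -5.3314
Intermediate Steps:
c(F, W) = -214*W - 35*F
-25271/c(262, C) = -25271/(-214*(-65) - 35*262) = -25271/(13910 - 9170) = -25271/4740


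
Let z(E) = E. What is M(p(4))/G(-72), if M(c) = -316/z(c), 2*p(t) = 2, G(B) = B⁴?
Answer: -79/6718464 ≈ -1.1759e-5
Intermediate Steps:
p(t) = 1 (p(t) = (½)*2 = 1)
M(c) = -316/c
M(p(4))/G(-72) = (-316/1)/((-72)⁴) = -316*1/26873856 = -79/6718464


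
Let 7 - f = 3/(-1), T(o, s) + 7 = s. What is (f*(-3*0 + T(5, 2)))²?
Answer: 2500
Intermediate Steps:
T(o, s) = -7 + s
f = 10 (f = 7 - 3/(-1) = 7 - 3*(-1) = 7 - 1*(-3) = 7 + 3 = 10)
(f*(-3*0 + T(5, 2)))² = (10*(-3*0 + (-7 + 2)))² = (10*(0 - 5))² = (10*(-5))² = (-50)² = 2500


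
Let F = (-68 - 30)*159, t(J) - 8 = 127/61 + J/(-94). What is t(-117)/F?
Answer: -21649/29782396 ≈ -0.00072691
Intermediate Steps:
t(J) = 615/61 - J/94 (t(J) = 8 + (127/61 + J/(-94)) = 8 + (127*(1/61) + J*(-1/94)) = 8 + (127/61 - J/94) = 615/61 - J/94)
F = -15582 (F = -98*159 = -15582)
t(-117)/F = (615/61 - 1/94*(-117))/(-15582) = (615/61 + 117/94)*(-1/15582) = (64947/5734)*(-1/15582) = -21649/29782396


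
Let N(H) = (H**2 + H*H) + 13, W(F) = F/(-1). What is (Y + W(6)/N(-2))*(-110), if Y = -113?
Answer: 87230/7 ≈ 12461.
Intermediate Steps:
W(F) = -F (W(F) = F*(-1) = -F)
N(H) = 13 + 2*H**2 (N(H) = (H**2 + H**2) + 13 = 2*H**2 + 13 = 13 + 2*H**2)
(Y + W(6)/N(-2))*(-110) = (-113 + (-1*6)/(13 + 2*(-2)**2))*(-110) = (-113 - 6/(13 + 2*4))*(-110) = (-113 - 6/(13 + 8))*(-110) = (-113 - 6/21)*(-110) = (-113 - 6*1/21)*(-110) = (-113 - 2/7)*(-110) = -793/7*(-110) = 87230/7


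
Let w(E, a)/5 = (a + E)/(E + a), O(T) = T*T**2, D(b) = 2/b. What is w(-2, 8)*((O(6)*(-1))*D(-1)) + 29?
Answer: 2189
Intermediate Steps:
O(T) = T**3
w(E, a) = 5 (w(E, a) = 5*((a + E)/(E + a)) = 5*((E + a)/(E + a)) = 5*1 = 5)
w(-2, 8)*((O(6)*(-1))*D(-1)) + 29 = 5*((6**3*(-1))*(2/(-1))) + 29 = 5*((216*(-1))*(2*(-1))) + 29 = 5*(-216*(-2)) + 29 = 5*432 + 29 = 2160 + 29 = 2189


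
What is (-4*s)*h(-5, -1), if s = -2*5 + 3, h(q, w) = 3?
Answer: 84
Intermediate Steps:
s = -7 (s = -10 + 3 = -7)
(-4*s)*h(-5, -1) = -4*(-7)*3 = 28*3 = 84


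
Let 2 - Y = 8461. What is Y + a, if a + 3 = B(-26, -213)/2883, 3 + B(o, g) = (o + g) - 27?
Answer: -24396215/2883 ≈ -8462.1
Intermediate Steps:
B(o, g) = -30 + g + o (B(o, g) = -3 + ((o + g) - 27) = -3 + ((g + o) - 27) = -3 + (-27 + g + o) = -30 + g + o)
Y = -8459 (Y = 2 - 1*8461 = 2 - 8461 = -8459)
a = -8918/2883 (a = -3 + (-30 - 213 - 26)/2883 = -3 - 269*1/2883 = -3 - 269/2883 = -8918/2883 ≈ -3.0933)
Y + a = -8459 - 8918/2883 = -24396215/2883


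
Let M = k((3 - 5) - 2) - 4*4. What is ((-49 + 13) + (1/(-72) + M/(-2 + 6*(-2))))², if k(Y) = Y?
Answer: 303839761/254016 ≈ 1196.1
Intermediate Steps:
M = -20 (M = ((3 - 5) - 2) - 4*4 = (-2 - 2) - 16 = -4 - 16 = -20)
((-49 + 13) + (1/(-72) + M/(-2 + 6*(-2))))² = ((-49 + 13) + (1/(-72) - 20/(-2 + 6*(-2))))² = (-36 + (1*(-1/72) - 20/(-2 - 12)))² = (-36 + (-1/72 - 20/(-14)))² = (-36 + (-1/72 - 20*(-1/14)))² = (-36 + (-1/72 + 10/7))² = (-36 + 713/504)² = (-17431/504)² = 303839761/254016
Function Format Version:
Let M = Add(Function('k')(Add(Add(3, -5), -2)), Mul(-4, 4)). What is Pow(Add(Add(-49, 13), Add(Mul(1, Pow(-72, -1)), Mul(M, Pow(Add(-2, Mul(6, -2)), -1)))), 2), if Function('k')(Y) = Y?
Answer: Rational(303839761, 254016) ≈ 1196.1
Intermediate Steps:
M = -20 (M = Add(Add(Add(3, -5), -2), Mul(-4, 4)) = Add(Add(-2, -2), -16) = Add(-4, -16) = -20)
Pow(Add(Add(-49, 13), Add(Mul(1, Pow(-72, -1)), Mul(M, Pow(Add(-2, Mul(6, -2)), -1)))), 2) = Pow(Add(Add(-49, 13), Add(Mul(1, Pow(-72, -1)), Mul(-20, Pow(Add(-2, Mul(6, -2)), -1)))), 2) = Pow(Add(-36, Add(Mul(1, Rational(-1, 72)), Mul(-20, Pow(Add(-2, -12), -1)))), 2) = Pow(Add(-36, Add(Rational(-1, 72), Mul(-20, Pow(-14, -1)))), 2) = Pow(Add(-36, Add(Rational(-1, 72), Mul(-20, Rational(-1, 14)))), 2) = Pow(Add(-36, Add(Rational(-1, 72), Rational(10, 7))), 2) = Pow(Add(-36, Rational(713, 504)), 2) = Pow(Rational(-17431, 504), 2) = Rational(303839761, 254016)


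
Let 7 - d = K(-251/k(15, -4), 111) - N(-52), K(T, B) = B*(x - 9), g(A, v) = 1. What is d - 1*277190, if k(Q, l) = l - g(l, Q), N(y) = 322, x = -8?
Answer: -274974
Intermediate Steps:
k(Q, l) = -1 + l (k(Q, l) = l - 1*1 = l - 1 = -1 + l)
K(T, B) = -17*B (K(T, B) = B*(-8 - 9) = B*(-17) = -17*B)
d = 2216 (d = 7 - (-17*111 - 1*322) = 7 - (-1887 - 322) = 7 - 1*(-2209) = 7 + 2209 = 2216)
d - 1*277190 = 2216 - 1*277190 = 2216 - 277190 = -274974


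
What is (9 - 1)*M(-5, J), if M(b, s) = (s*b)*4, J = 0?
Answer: 0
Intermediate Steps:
M(b, s) = 4*b*s (M(b, s) = (b*s)*4 = 4*b*s)
(9 - 1)*M(-5, J) = (9 - 1)*(4*(-5)*0) = 8*0 = 0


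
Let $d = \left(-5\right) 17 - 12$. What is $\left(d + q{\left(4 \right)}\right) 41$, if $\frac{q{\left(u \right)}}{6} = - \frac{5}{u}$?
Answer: $- \frac{8569}{2} \approx -4284.5$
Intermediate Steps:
$d = -97$ ($d = -85 - 12 = -97$)
$q{\left(u \right)} = - \frac{30}{u}$ ($q{\left(u \right)} = 6 \left(- \frac{5}{u}\right) = - \frac{30}{u}$)
$\left(d + q{\left(4 \right)}\right) 41 = \left(-97 - \frac{30}{4}\right) 41 = \left(-97 - \frac{15}{2}\right) 41 = \left(- \frac{209}{2}\right) 41 = - \frac{8569}{2}$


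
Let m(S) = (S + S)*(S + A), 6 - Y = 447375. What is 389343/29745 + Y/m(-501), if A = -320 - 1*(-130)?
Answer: 28474121569/2288322510 ≈ 12.443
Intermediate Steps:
Y = -447369 (Y = 6 - 1*447375 = 6 - 447375 = -447369)
A = -190 (A = -320 + 130 = -190)
m(S) = 2*S*(-190 + S) (m(S) = (S + S)*(S - 190) = (2*S)*(-190 + S) = 2*S*(-190 + S))
389343/29745 + Y/m(-501) = 389343/29745 - 447369*(-1/(1002*(-190 - 501))) = 389343*(1/29745) - 447369/(2*(-501)*(-691)) = 129781/9915 - 447369/692382 = 129781/9915 - 447369*1/692382 = 129781/9915 - 149123/230794 = 28474121569/2288322510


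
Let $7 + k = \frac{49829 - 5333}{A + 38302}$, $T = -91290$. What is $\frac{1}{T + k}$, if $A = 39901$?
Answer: $- \frac{78203}{7139654795} \approx -1.0953 \cdot 10^{-5}$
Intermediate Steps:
$k = - \frac{502925}{78203}$ ($k = -7 + \frac{49829 - 5333}{39901 + 38302} = -7 + \frac{44496}{78203} = - \frac{502925}{78203} \approx -6.431$)
$\frac{1}{T + k} = \frac{1}{-91290 - \frac{502925}{78203}} = \frac{1}{- \frac{7139654795}{78203}} = - \frac{78203}{7139654795}$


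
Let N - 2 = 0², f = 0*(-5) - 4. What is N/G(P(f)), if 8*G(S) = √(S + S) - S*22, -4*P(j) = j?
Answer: -176/241 - 8*√2/241 ≈ -0.77724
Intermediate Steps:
f = -4 (f = 0 - 4 = -4)
P(j) = -j/4
N = 2 (N = 2 + 0² = 2 + 0 = 2)
G(S) = -11*S/4 + √2*√S/8 (G(S) = (√(S + S) - S*22)/8 = (√(2*S) - 22*S)/8 = (√2*√S - 22*S)/8 = (-22*S + √2*√S)/8 = -11*S/4 + √2*√S/8)
N/G(P(f)) = 2/(-(-11)*(-4)/16 + √2*√(-¼*(-4))/8) = 2/(-11/4*1 + √2*√1/8) = 2/(-11/4 + (⅛)*√2*1) = 2/(-11/4 + √2/8)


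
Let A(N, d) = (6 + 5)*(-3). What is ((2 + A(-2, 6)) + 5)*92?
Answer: -2392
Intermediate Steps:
A(N, d) = -33 (A(N, d) = 11*(-3) = -33)
((2 + A(-2, 6)) + 5)*92 = ((2 - 33) + 5)*92 = (-31 + 5)*92 = -26*92 = -2392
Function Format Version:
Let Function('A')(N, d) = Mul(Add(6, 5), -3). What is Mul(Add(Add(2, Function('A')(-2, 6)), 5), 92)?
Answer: -2392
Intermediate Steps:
Function('A')(N, d) = -33 (Function('A')(N, d) = Mul(11, -3) = -33)
Mul(Add(Add(2, Function('A')(-2, 6)), 5), 92) = Mul(Add(Add(2, -33), 5), 92) = Mul(Add(-31, 5), 92) = Mul(-26, 92) = -2392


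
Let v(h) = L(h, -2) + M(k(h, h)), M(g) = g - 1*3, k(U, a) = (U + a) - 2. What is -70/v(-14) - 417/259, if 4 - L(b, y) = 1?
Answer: 562/777 ≈ 0.72329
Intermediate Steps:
k(U, a) = -2 + U + a
L(b, y) = 3 (L(b, y) = 4 - 1*1 = 4 - 1 = 3)
M(g) = -3 + g (M(g) = g - 3 = -3 + g)
v(h) = -2 + 2*h (v(h) = 3 + (-3 + (-2 + h + h)) = 3 + (-3 + (-2 + 2*h)) = 3 + (-5 + 2*h) = -2 + 2*h)
-70/v(-14) - 417/259 = -70/(-2 + 2*(-14)) - 417/259 = -70/(-2 - 28) - 417*1/259 = -70/(-30) - 417/259 = -70*(-1/30) - 417/259 = 7/3 - 417/259 = 562/777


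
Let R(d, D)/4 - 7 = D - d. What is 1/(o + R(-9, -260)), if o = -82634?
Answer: -1/83610 ≈ -1.1960e-5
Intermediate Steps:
R(d, D) = 28 - 4*d + 4*D (R(d, D) = 28 + 4*(D - d) = 28 + (-4*d + 4*D) = 28 - 4*d + 4*D)
1/(o + R(-9, -260)) = 1/(-82634 + (28 - 4*(-9) + 4*(-260))) = 1/(-82634 + (28 + 36 - 1040)) = 1/(-82634 - 976) = 1/(-83610) = -1/83610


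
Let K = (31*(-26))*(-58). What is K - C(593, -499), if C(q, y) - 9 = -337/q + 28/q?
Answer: 27716536/593 ≈ 46740.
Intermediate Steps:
K = 46748 (K = -806*(-58) = 46748)
C(q, y) = 9 - 309/q (C(q, y) = 9 + (-337/q + 28/q) = 9 - 309/q)
K - C(593, -499) = 46748 - (9 - 309/593) = 46748 - 1*5028/593 = 46748 - 5028/593 = 27716536/593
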